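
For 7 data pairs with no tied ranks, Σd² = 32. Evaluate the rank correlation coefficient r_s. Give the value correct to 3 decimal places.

ρ = 1 − 6Σd² / [n(n²−1)] = 1 − 6×32 / (7×48)
  = 1 − 192/336 = 1 − 0.5714 ≈ 0.429

0.429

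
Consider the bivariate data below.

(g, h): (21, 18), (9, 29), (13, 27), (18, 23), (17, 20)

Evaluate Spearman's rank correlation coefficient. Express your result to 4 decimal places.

-0.9000

Rank g: 5, 1, 2, 4, 3
Rank h: 1, 5, 4, 3, 2
d = rank(g) − rank(h): 4, -4, -2, 1, 1; Σd² = 38
ρ = 1 − 6Σd² / [n(n²−1)] = 1 − 6×38 / (5×24) = 1 − 228/120 ≈ -0.9000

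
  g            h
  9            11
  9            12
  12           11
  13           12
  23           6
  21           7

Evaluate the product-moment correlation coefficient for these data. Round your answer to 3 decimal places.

-0.944

n = 6, Σg = 87, Σh = 59, Σg² = 1445, Σh² = 615, Σgh = 780
nΣgh − ΣgΣh = 4680 − 5133 = -453
nΣg² − (Σg)² = 8670 − 7569 = 1101; nΣh² − (Σh)² = 3690 − 3481 = 209
r = -453 / √(1101 × 209) = -453 / 479.6968 ≈ -0.944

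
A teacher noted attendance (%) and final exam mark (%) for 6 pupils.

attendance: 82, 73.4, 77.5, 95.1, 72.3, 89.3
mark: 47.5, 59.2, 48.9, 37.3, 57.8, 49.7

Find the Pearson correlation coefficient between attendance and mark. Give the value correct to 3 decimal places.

n = 6, Σx = 489.6, Σy = 300.4, Σx² = 40363.6, Σy² = 15354.32, Σxy = 24194.41
nΣxy − ΣxΣy = 145166.46 − 147075.84 = -1909.38
nΣx² − (Σx)² = 242181.6 − 239708.16 = 2473.44; nΣy² − (Σy)² = 92125.92 − 90240.16 = 1885.76
r = -1909.38 / √(2473.44 × 1885.76) = -1909.38 / 2159.7023 ≈ -0.884

-0.884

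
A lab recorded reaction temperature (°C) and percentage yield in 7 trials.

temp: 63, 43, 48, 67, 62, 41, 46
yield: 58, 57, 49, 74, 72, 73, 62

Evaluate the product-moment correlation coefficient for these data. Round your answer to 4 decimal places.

0.3254

n = 7, Σx = 370, Σy = 445, Σx² = 20252, Σy² = 28847, Σxy = 23724
nΣxy − ΣxΣy = 166068 − 164650 = 1418
nΣx² − (Σx)² = 141764 − 136900 = 4864; nΣy² − (Σy)² = 201929 − 198025 = 3904
r = 1418 / √(4864 × 3904) = 1418 / 4357.6434 ≈ 0.3254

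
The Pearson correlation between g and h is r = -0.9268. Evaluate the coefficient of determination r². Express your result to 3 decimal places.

0.859

r² = (-0.9268)² = 0.859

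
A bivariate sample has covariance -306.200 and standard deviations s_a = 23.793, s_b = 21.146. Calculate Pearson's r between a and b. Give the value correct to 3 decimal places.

-0.609

r = Cov(a,b) / (s_a · s_b) = -306.200 / (23.793 × 21.146)
  = -306.200 / 503.1268 ≈ -0.609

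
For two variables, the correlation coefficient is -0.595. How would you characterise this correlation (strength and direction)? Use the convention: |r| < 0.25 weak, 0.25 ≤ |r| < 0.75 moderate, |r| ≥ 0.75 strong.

moderate negative

r = -0.595 < 0 so the relationship is negative.
|r| = 0.595, which falls in the moderate range.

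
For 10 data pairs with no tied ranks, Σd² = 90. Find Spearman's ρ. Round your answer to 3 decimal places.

0.455

ρ = 1 − 6Σd² / [n(n²−1)] = 1 − 6×90 / (10×99)
  = 1 − 540/990 = 1 − 0.5455 ≈ 0.455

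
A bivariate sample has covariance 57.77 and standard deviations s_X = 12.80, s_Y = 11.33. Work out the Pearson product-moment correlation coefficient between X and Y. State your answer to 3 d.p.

r = Cov(X,Y) / (s_X · s_Y) = 57.77 / (12.80 × 11.33)
  = 57.77 / 145.0240 ≈ 0.398

0.398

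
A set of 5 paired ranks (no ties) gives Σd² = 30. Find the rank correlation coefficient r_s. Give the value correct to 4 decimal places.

ρ = 1 − 6Σd² / [n(n²−1)] = 1 − 6×30 / (5×24)
  = 1 − 180/120 = 1 − 1.50000 ≈ -0.5000

-0.5000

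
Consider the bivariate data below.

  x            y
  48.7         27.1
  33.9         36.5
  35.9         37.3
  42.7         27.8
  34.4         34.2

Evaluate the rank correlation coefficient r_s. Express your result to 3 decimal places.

-0.700

Rank x: 5, 1, 3, 4, 2
Rank y: 1, 4, 5, 2, 3
d = rank(x) − rank(y): 4, -3, -2, 2, -1; Σd² = 34
ρ = 1 − 6Σd² / [n(n²−1)] = 1 − 6×34 / (5×24) = 1 − 204/120 ≈ -0.700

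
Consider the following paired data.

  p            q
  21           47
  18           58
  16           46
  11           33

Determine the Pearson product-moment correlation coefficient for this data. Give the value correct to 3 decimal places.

n = 4, Σp = 66, Σq = 184, Σp² = 1142, Σq² = 8778, Σpq = 3130
nΣpq − ΣpΣq = 12520 − 12144 = 376
nΣp² − (Σp)² = 4568 − 4356 = 212; nΣq² − (Σq)² = 35112 − 33856 = 1256
r = 376 / √(212 × 1256) = 376 / 516.0155 ≈ 0.729

0.729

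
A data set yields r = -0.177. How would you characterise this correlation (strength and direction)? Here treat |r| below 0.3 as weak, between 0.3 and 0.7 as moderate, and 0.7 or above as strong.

weak negative

r = -0.177 < 0 so the relationship is negative.
|r| = 0.177, which falls in the weak range.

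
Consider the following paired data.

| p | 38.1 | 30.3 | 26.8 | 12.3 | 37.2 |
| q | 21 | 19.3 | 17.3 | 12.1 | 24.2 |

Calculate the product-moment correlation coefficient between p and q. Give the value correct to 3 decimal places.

n = 5, Σp = 144.7, Σq = 93.9, Σp² = 4623.07, Σq² = 1844.83, Σpq = 2897.6
nΣpq − ΣpΣq = 14488 − 13587.33 = 900.67
nΣp² − (Σp)² = 23115.35 − 20938.09 = 2177.26; nΣq² − (Σq)² = 9224.15 − 8817.21 = 406.94
r = 900.67 / √(2177.26 × 406.94) = 900.67 / 941.2833 ≈ 0.957

0.957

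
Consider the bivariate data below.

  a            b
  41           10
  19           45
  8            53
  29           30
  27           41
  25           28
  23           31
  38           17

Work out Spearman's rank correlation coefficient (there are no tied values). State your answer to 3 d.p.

-0.881

Rank a: 8, 2, 1, 6, 5, 4, 3, 7
Rank b: 1, 7, 8, 4, 6, 3, 5, 2
d = rank(a) − rank(b): 7, -5, -7, 2, -1, 1, -2, 5; Σd² = 158
ρ = 1 − 6Σd² / [n(n²−1)] = 1 − 6×158 / (8×63) = 1 − 948/504 ≈ -0.881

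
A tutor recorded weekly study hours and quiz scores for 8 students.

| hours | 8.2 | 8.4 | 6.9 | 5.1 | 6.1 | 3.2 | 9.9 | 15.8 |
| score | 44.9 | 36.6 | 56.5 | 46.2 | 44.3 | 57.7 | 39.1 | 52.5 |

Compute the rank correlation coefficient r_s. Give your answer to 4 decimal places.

-0.4524

Rank hours: 5, 6, 4, 2, 3, 1, 7, 8
Rank score: 4, 1, 7, 5, 3, 8, 2, 6
d = rank(hours) − rank(score): 1, 5, -3, -3, 0, -7, 5, 2; Σd² = 122
ρ = 1 − 6Σd² / [n(n²−1)] = 1 − 6×122 / (8×63) = 1 − 732/504 ≈ -0.4524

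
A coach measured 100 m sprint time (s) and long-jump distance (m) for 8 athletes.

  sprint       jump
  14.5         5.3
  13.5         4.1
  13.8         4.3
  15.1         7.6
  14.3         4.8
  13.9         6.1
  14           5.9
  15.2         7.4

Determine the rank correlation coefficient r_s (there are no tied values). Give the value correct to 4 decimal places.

0.7619

Rank sprint: 6, 1, 2, 7, 5, 3, 4, 8
Rank jump: 4, 1, 2, 8, 3, 6, 5, 7
d = rank(sprint) − rank(jump): 2, 0, 0, -1, 2, -3, -1, 1; Σd² = 20
ρ = 1 − 6Σd² / [n(n²−1)] = 1 − 6×20 / (8×63) = 1 − 120/504 ≈ 0.7619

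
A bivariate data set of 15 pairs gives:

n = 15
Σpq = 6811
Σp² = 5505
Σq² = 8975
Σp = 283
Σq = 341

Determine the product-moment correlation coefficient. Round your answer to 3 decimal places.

0.838

r = (nΣpq − ΣpΣq) / √[(nΣp² − (Σp)²)(nΣq² − (Σq)²)]
Numerator: 15×6811 − 283×341 = 5662
Denominator: √[(82575 − 80089)(134625 − 116281)] = √[2486 × 18344] = 6753.0130
r = 5662 / 6753.0130 ≈ 0.838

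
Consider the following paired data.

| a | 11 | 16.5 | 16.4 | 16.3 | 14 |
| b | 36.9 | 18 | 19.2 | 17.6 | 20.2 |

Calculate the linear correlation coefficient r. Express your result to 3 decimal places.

-0.937

n = 5, Σa = 74.2, Σb = 111.9, Σa² = 1123.9, Σb² = 2772.05, Σab = 1587.46
nΣab − ΣaΣb = 7937.3 − 8302.98 = -365.68
nΣa² − (Σa)² = 5619.5 − 5505.64 = 113.86; nΣb² − (Σb)² = 13860.25 − 12521.61 = 1338.64
r = -365.68 / √(113.86 × 1338.64) = -365.68 / 390.4069 ≈ -0.937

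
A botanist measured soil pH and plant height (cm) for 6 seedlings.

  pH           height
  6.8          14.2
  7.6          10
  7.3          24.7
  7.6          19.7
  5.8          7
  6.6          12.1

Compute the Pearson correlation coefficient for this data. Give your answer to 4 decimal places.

0.5938

n = 6, Σx = 41.7, Σy = 87.7, Σx² = 292.25, Σy² = 1495.23, Σxy = 623.05
nΣxy − ΣxΣy = 3738.3 − 3657.09 = 81.21
nΣx² − (Σx)² = 1753.5 − 1738.89 = 14.61; nΣy² − (Σy)² = 8971.38 − 7691.29 = 1280.09
r = 81.21 / √(14.61 × 1280.09) = 81.21 / 136.7557 ≈ 0.5938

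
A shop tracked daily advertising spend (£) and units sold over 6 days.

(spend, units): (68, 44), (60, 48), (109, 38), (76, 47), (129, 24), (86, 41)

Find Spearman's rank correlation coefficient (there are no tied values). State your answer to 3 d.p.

-0.943

Rank spend: 2, 1, 5, 3, 6, 4
Rank units: 4, 6, 2, 5, 1, 3
d = rank(spend) − rank(units): -2, -5, 3, -2, 5, 1; Σd² = 68
ρ = 1 − 6Σd² / [n(n²−1)] = 1 − 6×68 / (6×35) = 1 − 408/210 ≈ -0.943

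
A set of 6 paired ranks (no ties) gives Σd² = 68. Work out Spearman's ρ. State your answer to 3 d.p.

-0.943

ρ = 1 − 6Σd² / [n(n²−1)] = 1 − 6×68 / (6×35)
  = 1 − 408/210 = 1 − 1.9429 ≈ -0.943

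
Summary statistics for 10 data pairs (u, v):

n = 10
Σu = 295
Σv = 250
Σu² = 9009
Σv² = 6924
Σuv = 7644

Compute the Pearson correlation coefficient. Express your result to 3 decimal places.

r = (nΣuv − ΣuΣv) / √[(nΣu² − (Σu)²)(nΣv² − (Σv)²)]
Numerator: 10×7644 − 295×250 = 2690
Denominator: √[(90090 − 87025)(69240 − 62500)] = √[3065 × 6740] = 4545.1183
r = 2690 / 4545.1183 ≈ 0.592

0.592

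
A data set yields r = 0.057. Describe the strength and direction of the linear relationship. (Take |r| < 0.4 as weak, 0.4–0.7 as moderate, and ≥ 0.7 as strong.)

weak positive

r = 0.057 > 0 so the relationship is positive.
|r| = 0.057, which falls in the weak range.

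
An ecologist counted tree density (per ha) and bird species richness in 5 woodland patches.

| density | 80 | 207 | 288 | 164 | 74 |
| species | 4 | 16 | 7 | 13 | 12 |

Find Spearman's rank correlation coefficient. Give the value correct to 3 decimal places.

0.200

Rank density: 2, 4, 5, 3, 1
Rank species: 1, 5, 2, 4, 3
d = rank(density) − rank(species): 1, -1, 3, -1, -2; Σd² = 16
ρ = 1 − 6Σd² / [n(n²−1)] = 1 − 6×16 / (5×24) = 1 − 96/120 ≈ 0.200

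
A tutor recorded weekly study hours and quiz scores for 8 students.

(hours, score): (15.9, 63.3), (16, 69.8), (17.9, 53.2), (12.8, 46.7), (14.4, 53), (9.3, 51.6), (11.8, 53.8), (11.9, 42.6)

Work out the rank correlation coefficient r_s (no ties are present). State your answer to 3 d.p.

Rank hours: 6, 7, 8, 4, 5, 1, 2, 3
Rank score: 7, 8, 5, 2, 4, 3, 6, 1
d = rank(hours) − rank(score): -1, -1, 3, 2, 1, -2, -4, 2; Σd² = 40
ρ = 1 − 6Σd² / [n(n²−1)] = 1 − 6×40 / (8×63) = 1 − 240/504 ≈ 0.524

0.524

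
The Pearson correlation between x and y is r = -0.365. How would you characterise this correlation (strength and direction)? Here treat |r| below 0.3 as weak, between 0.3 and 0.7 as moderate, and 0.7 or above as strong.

moderate negative

r = -0.365 < 0 so the relationship is negative.
|r| = 0.365, which falls in the moderate range.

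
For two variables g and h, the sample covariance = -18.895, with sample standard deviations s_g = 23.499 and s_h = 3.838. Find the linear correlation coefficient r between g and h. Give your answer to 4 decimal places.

-0.2095

r = Cov(g,h) / (s_g · s_h) = -18.895 / (23.499 × 3.838)
  = -18.895 / 90.1892 ≈ -0.2095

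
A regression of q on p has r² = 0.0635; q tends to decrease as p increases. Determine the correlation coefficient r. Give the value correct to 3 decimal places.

|r| = √0.0635 = 0.252
The association is negative, so r = −0.252.

-0.252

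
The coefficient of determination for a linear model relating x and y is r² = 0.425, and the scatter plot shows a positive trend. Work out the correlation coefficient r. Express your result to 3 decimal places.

|r| = √0.425 = 0.652
The association is positive, so r = 0.652.

0.652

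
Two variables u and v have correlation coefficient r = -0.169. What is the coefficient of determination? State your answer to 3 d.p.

0.029

r² = (-0.169)² = 0.029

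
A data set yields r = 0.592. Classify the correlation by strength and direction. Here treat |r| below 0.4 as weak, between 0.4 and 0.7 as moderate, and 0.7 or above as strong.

moderate positive

r = 0.592 > 0 so the relationship is positive.
|r| = 0.592, which falls in the moderate range.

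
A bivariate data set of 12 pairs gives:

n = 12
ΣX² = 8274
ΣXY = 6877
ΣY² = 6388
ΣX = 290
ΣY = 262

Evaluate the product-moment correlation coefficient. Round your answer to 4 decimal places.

r = (nΣXY − ΣXΣY) / √[(nΣX² − (ΣX)²)(nΣY² − (ΣY)²)]
Numerator: 12×6877 − 290×262 = 6544
Denominator: √[(99288 − 84100)(76656 − 68644)] = √[15188 × 8012] = 11031.1494
r = 6544 / 11031.1494 ≈ 0.5932

0.5932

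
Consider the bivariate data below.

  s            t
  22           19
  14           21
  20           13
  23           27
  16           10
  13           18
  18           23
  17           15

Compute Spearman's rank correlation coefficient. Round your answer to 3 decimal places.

Rank s: 7, 2, 6, 8, 3, 1, 5, 4
Rank t: 5, 6, 2, 8, 1, 4, 7, 3
d = rank(s) − rank(t): 2, -4, 4, 0, 2, -3, -2, 1; Σd² = 54
ρ = 1 − 6Σd² / [n(n²−1)] = 1 − 6×54 / (8×63) = 1 − 324/504 ≈ 0.357

0.357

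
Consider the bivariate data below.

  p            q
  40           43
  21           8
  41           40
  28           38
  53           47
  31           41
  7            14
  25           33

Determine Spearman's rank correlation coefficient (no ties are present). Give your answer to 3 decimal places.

Rank p: 6, 2, 7, 4, 8, 5, 1, 3
Rank q: 7, 1, 5, 4, 8, 6, 2, 3
d = rank(p) − rank(q): -1, 1, 2, 0, 0, -1, -1, 0; Σd² = 8
ρ = 1 − 6Σd² / [n(n²−1)] = 1 − 6×8 / (8×63) = 1 − 48/504 ≈ 0.905

0.905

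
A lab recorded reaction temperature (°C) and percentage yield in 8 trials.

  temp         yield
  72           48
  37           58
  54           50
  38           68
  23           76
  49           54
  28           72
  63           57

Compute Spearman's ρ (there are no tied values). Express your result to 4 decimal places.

Rank temp: 8, 3, 6, 4, 1, 5, 2, 7
Rank yield: 1, 5, 2, 6, 8, 3, 7, 4
d = rank(temp) − rank(yield): 7, -2, 4, -2, -7, 2, -5, 3; Σd² = 160
ρ = 1 − 6Σd² / [n(n²−1)] = 1 − 6×160 / (8×63) = 1 − 960/504 ≈ -0.9048

-0.9048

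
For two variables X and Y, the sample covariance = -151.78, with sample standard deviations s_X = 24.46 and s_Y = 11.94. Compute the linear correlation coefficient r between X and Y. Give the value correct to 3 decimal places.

-0.520

r = Cov(X,Y) / (s_X · s_Y) = -151.78 / (24.46 × 11.94)
  = -151.78 / 292.0524 ≈ -0.520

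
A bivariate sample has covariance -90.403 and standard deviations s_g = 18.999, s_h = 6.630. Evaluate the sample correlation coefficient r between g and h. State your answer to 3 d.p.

-0.718

r = Cov(g,h) / (s_g · s_h) = -90.403 / (18.999 × 6.630)
  = -90.403 / 125.9634 ≈ -0.718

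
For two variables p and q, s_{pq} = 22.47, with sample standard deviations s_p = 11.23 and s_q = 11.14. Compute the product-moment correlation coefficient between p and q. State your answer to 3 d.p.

r = Cov(p,q) / (s_p · s_q) = 22.47 / (11.23 × 11.14)
  = 22.47 / 125.1022 ≈ 0.180

0.180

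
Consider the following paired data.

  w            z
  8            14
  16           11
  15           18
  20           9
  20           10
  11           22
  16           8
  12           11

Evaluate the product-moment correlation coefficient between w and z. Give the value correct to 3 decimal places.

-0.551

n = 8, Σw = 118, Σz = 103, Σw² = 1866, Σz² = 1491, Σwz = 1440
nΣwz − ΣwΣz = 11520 − 12154 = -634
nΣw² − (Σw)² = 14928 − 13924 = 1004; nΣz² − (Σz)² = 11928 − 10609 = 1319
r = -634 / √(1004 × 1319) = -634 / 1150.7719 ≈ -0.551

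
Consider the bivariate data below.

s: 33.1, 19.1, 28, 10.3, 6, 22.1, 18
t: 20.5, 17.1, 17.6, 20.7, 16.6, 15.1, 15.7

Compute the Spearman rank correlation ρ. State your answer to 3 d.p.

Rank s: 7, 4, 6, 2, 1, 5, 3
Rank t: 6, 4, 5, 7, 3, 1, 2
d = rank(s) − rank(t): 1, 0, 1, -5, -2, 4, 1; Σd² = 48
ρ = 1 − 6Σd² / [n(n²−1)] = 1 − 6×48 / (7×48) = 1 − 288/336 ≈ 0.143

0.143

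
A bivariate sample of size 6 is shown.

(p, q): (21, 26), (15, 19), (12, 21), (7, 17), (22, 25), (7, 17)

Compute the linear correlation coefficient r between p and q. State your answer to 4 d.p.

0.9393

n = 6, Σp = 84, Σq = 125, Σp² = 1392, Σq² = 2681, Σpq = 1871
nΣpq − ΣpΣq = 11226 − 10500 = 726
nΣp² − (Σp)² = 8352 − 7056 = 1296; nΣq² − (Σq)² = 16086 − 15625 = 461
r = 726 / √(1296 × 461) = 726 / 772.9528 ≈ 0.9393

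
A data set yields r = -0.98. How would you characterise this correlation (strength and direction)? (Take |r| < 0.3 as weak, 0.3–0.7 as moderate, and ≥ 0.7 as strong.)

strong negative

r = -0.98 < 0 so the relationship is negative.
|r| = 0.98, which falls in the strong range.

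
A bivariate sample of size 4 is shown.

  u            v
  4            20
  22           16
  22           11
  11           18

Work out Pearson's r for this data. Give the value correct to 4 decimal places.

-0.8464

n = 4, Σu = 59, Σv = 65, Σu² = 1105, Σv² = 1101, Σuv = 872
nΣuv − ΣuΣv = 3488 − 3835 = -347
nΣu² − (Σu)² = 4420 − 3481 = 939; nΣv² − (Σv)² = 4404 − 4225 = 179
r = -347 / √(939 × 179) = -347 / 409.9768 ≈ -0.8464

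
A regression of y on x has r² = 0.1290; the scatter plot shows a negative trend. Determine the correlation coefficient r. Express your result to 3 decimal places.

-0.359

|r| = √0.1290 = 0.359
The association is negative, so r = −0.359.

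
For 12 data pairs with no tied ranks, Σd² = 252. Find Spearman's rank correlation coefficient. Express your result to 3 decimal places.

0.119

ρ = 1 − 6Σd² / [n(n²−1)] = 1 − 6×252 / (12×143)
  = 1 − 1512/1716 = 1 − 0.8811 ≈ 0.119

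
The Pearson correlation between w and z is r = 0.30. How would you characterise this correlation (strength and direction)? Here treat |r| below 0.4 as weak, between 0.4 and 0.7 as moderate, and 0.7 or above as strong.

r = 0.30 > 0 so the relationship is positive.
|r| = 0.30, which falls in the weak range.

weak positive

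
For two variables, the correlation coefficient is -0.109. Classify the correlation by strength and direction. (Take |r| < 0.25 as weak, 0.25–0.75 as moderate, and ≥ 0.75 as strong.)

r = -0.109 < 0 so the relationship is negative.
|r| = 0.109, which falls in the weak range.

weak negative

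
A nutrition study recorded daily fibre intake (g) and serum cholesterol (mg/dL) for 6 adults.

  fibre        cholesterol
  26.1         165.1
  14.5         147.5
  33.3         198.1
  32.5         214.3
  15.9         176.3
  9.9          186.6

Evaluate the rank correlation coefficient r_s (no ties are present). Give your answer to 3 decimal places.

0.543

Rank fibre: 4, 2, 6, 5, 3, 1
Rank cholesterol: 2, 1, 5, 6, 3, 4
d = rank(fibre) − rank(cholesterol): 2, 1, 1, -1, 0, -3; Σd² = 16
ρ = 1 − 6Σd² / [n(n²−1)] = 1 − 6×16 / (6×35) = 1 − 96/210 ≈ 0.543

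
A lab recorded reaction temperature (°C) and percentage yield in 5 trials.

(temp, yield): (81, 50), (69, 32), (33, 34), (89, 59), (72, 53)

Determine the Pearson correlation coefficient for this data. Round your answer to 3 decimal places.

n = 5, Σx = 344, Σy = 228, Σx² = 25516, Σy² = 10970, Σxy = 16447
nΣxy − ΣxΣy = 82235 − 78432 = 3803
nΣx² − (Σx)² = 127580 − 118336 = 9244; nΣy² − (Σy)² = 54850 − 51984 = 2866
r = 3803 / √(9244 × 2866) = 3803 / 5147.1647 ≈ 0.739

0.739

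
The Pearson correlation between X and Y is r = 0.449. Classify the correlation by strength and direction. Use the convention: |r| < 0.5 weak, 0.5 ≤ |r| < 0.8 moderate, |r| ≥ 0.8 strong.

weak positive

r = 0.449 > 0 so the relationship is positive.
|r| = 0.449, which falls in the weak range.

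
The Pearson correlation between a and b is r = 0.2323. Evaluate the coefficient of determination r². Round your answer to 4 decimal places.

r² = (0.2323)² = 0.0540

0.0540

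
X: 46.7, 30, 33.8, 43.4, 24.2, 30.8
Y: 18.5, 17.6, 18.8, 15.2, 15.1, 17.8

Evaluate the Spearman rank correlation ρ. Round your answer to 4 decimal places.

0.5429

Rank X: 6, 2, 4, 5, 1, 3
Rank Y: 5, 3, 6, 2, 1, 4
d = rank(X) − rank(Y): 1, -1, -2, 3, 0, -1; Σd² = 16
ρ = 1 − 6Σd² / [n(n²−1)] = 1 − 6×16 / (6×35) = 1 − 96/210 ≈ 0.5429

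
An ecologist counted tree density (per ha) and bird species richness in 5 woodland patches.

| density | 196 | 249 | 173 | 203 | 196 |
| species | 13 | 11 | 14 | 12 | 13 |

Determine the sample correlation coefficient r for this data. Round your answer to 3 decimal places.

-0.953

n = 5, Σx = 1017, Σy = 63, Σx² = 209971, Σy² = 799, Σxy = 12693
nΣxy − ΣxΣy = 63465 − 64071 = -606
nΣx² − (Σx)² = 1049855 − 1034289 = 15566; nΣy² − (Σy)² = 3995 − 3969 = 26
r = -606 / √(15566 × 26) = -606 / 636.1729 ≈ -0.953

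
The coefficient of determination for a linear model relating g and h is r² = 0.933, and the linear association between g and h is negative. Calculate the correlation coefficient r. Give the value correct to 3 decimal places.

|r| = √0.933 = 0.966
The association is negative, so r = −0.966.

-0.966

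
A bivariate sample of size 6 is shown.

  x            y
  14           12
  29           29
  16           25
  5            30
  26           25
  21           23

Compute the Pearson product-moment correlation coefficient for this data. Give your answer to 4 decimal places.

0.0994

n = 6, Σx = 111, Σy = 144, Σx² = 2435, Σy² = 3664, Σxy = 2692
nΣxy − ΣxΣy = 16152 − 15984 = 168
nΣx² − (Σx)² = 14610 − 12321 = 2289; nΣy² − (Σy)² = 21984 − 20736 = 1248
r = 168 / √(2289 × 1248) = 168 / 1690.1692 ≈ 0.0994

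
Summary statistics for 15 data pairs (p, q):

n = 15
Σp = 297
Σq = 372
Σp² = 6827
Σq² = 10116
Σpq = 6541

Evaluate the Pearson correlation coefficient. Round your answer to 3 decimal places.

r = (nΣpq − ΣpΣq) / √[(nΣp² − (Σp)²)(nΣq² − (Σq)²)]
Numerator: 15×6541 − 297×372 = -12369
Denominator: √[(102405 − 88209)(151740 − 138384)] = √[14196 × 13356] = 13769.5961
r = -12369 / 13769.5961 ≈ -0.898

-0.898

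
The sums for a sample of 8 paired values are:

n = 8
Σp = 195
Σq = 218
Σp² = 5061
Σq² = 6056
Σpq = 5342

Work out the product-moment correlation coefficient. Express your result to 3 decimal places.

0.150

r = (nΣpq − ΣpΣq) / √[(nΣp² − (Σp)²)(nΣq² − (Σq)²)]
Numerator: 8×5342 − 195×218 = 226
Denominator: √[(40488 − 38025)(48448 − 47524)] = √[2463 × 924] = 1508.5795
r = 226 / 1508.5795 ≈ 0.150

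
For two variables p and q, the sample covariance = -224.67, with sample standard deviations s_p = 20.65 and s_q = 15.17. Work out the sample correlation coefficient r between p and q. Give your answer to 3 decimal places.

r = Cov(p,q) / (s_p · s_q) = -224.67 / (20.65 × 15.17)
  = -224.67 / 313.2605 ≈ -0.717

-0.717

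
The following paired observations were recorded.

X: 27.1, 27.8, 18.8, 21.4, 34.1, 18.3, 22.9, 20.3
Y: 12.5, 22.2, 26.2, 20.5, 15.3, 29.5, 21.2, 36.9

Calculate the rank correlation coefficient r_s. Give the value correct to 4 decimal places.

-0.7143

Rank X: 6, 7, 2, 4, 8, 1, 5, 3
Rank Y: 1, 5, 6, 3, 2, 7, 4, 8
d = rank(X) − rank(Y): 5, 2, -4, 1, 6, -6, 1, -5; Σd² = 144
ρ = 1 − 6Σd² / [n(n²−1)] = 1 − 6×144 / (8×63) = 1 − 864/504 ≈ -0.7143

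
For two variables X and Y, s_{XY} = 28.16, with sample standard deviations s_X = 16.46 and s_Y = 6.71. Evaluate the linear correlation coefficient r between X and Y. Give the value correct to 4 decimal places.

r = Cov(X,Y) / (s_X · s_Y) = 28.16 / (16.46 × 6.71)
  = 28.16 / 110.4466 ≈ 0.2550

0.2550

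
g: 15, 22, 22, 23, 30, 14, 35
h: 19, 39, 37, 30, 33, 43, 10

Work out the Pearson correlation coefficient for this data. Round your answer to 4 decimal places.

-0.4973

n = 7, Σg = 161, Σh = 211, Σg² = 4043, Σh² = 7189, Σgh = 4589
nΣgh − ΣgΣh = 32123 − 33971 = -1848
nΣg² − (Σg)² = 28301 − 25921 = 2380; nΣh² − (Σh)² = 50323 − 44521 = 5802
r = -1848 / √(2380 × 5802) = -1848 / 3716.0140 ≈ -0.4973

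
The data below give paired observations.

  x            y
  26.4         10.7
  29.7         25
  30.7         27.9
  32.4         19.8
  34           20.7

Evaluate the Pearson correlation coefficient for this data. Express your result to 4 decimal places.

0.4933

n = 5, Σx = 153.2, Σy = 104.1, Σx² = 4727.3, Σy² = 2338.43, Σxy = 3226.83
nΣxy − ΣxΣy = 16134.15 − 15948.12 = 186.03
nΣx² − (Σx)² = 23636.5 − 23470.24 = 166.26; nΣy² − (Σy)² = 11692.15 − 10836.81 = 855.34
r = 186.03 / √(166.26 × 855.34) = 186.03 / 377.1059 ≈ 0.4933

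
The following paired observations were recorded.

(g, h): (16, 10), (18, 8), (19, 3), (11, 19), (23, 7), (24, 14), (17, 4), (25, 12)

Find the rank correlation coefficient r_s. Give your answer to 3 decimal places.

-0.048

Rank g: 2, 4, 5, 1, 6, 7, 3, 8
Rank h: 5, 4, 1, 8, 3, 7, 2, 6
d = rank(g) − rank(h): -3, 0, 4, -7, 3, 0, 1, 2; Σd² = 88
ρ = 1 − 6Σd² / [n(n²−1)] = 1 − 6×88 / (8×63) = 1 − 528/504 ≈ -0.048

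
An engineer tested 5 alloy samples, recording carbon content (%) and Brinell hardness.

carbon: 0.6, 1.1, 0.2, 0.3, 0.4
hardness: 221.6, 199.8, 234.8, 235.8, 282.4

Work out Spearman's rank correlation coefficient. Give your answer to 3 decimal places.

-0.600

Rank carbon: 4, 5, 1, 2, 3
Rank hardness: 2, 1, 3, 4, 5
d = rank(carbon) − rank(hardness): 2, 4, -2, -2, -2; Σd² = 32
ρ = 1 − 6Σd² / [n(n²−1)] = 1 − 6×32 / (5×24) = 1 − 192/120 ≈ -0.600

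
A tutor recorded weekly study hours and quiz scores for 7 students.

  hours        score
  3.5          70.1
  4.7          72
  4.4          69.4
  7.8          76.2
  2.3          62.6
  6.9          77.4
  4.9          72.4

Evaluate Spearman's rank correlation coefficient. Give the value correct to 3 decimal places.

0.929

Rank hours: 2, 4, 3, 7, 1, 6, 5
Rank score: 3, 4, 2, 6, 1, 7, 5
d = rank(hours) − rank(score): -1, 0, 1, 1, 0, -1, 0; Σd² = 4
ρ = 1 − 6Σd² / [n(n²−1)] = 1 − 6×4 / (7×48) = 1 − 24/336 ≈ 0.929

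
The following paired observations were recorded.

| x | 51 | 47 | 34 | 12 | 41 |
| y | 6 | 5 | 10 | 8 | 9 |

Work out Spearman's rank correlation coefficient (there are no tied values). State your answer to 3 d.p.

-0.600

Rank x: 5, 4, 2, 1, 3
Rank y: 2, 1, 5, 3, 4
d = rank(x) − rank(y): 3, 3, -3, -2, -1; Σd² = 32
ρ = 1 − 6Σd² / [n(n²−1)] = 1 − 6×32 / (5×24) = 1 − 192/120 ≈ -0.600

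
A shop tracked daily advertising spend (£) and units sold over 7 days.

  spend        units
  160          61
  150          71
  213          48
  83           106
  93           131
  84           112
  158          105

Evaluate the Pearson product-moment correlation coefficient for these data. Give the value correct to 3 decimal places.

-0.843

n = 7, Σx = 941, Σy = 634, Σx² = 141027, Σy² = 63032, Σxy = 77613
nΣxy − ΣxΣy = 543291 − 596594 = -53303
nΣx² − (Σx)² = 987189 − 885481 = 101708; nΣy² − (Σy)² = 441224 − 401956 = 39268
r = -53303 / √(101708 × 39268) = -53303 / 63197.0707 ≈ -0.843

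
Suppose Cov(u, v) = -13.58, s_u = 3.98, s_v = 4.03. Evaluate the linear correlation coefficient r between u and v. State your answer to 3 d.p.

r = Cov(u,v) / (s_u · s_v) = -13.58 / (3.98 × 4.03)
  = -13.58 / 16.0394 ≈ -0.847

-0.847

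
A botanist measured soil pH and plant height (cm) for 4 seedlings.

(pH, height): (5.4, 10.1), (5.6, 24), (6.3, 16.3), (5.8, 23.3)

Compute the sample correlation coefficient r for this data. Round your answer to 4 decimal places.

n = 4, Σx = 23.1, Σy = 73.7, Σx² = 133.85, Σy² = 1486.59, Σxy = 426.77
nΣxy − ΣxΣy = 1707.08 − 1702.47 = 4.61
nΣx² − (Σx)² = 535.4 − 533.61 = 1.79; nΣy² − (Σy)² = 5946.36 − 5431.69 = 514.67
r = 4.61 / √(1.79 × 514.67) = 4.61 / 30.3523 ≈ 0.1519

0.1519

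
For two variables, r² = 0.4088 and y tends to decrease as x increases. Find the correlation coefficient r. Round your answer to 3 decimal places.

|r| = √0.4088 = 0.639
The association is negative, so r = −0.639.

-0.639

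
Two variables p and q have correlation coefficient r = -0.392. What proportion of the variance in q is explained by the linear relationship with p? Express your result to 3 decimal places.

0.154

r² = (-0.392)² = 0.154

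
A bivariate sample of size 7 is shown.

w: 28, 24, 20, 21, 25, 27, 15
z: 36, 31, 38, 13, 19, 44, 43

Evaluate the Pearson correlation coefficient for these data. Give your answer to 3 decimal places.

-0.084

n = 7, Σw = 160, Σz = 224, Σw² = 3780, Σz² = 8016, Σwz = 5093
nΣwz − ΣwΣz = 35651 − 35840 = -189
nΣw² − (Σw)² = 26460 − 25600 = 860; nΣz² − (Σz)² = 56112 − 50176 = 5936
r = -189 / √(860 × 5936) = -189 / 2259.4159 ≈ -0.084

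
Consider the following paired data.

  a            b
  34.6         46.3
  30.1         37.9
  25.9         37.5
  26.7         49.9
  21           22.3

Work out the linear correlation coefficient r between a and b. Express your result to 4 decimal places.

n = 5, Σa = 138.3, Σb = 193.9, Σa² = 3927.87, Σb² = 7973.65, Σab = 5514.65
nΣab − ΣaΣb = 27573.25 − 26816.37 = 756.88
nΣa² − (Σa)² = 19639.35 − 19126.89 = 512.46; nΣb² − (Σb)² = 39868.25 − 37597.21 = 2271.04
r = 756.88 / √(512.46 × 2271.04) = 756.88 / 1078.8036 ≈ 0.7016

0.7016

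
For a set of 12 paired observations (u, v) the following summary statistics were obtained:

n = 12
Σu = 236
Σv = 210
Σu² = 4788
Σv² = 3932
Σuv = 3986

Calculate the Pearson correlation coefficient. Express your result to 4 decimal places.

r = (nΣuv − ΣuΣv) / √[(nΣu² − (Σu)²)(nΣv² − (Σv)²)]
Numerator: 12×3986 − 236×210 = -1728
Denominator: √[(57456 − 55696)(47184 − 44100)] = √[1760 × 3084] = 2329.7725
r = -1728 / 2329.7725 ≈ -0.7417

-0.7417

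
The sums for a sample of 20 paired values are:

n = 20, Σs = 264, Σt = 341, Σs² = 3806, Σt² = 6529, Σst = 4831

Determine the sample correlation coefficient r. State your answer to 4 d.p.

0.6882

r = (nΣst − ΣsΣt) / √[(nΣs² − (Σs)²)(nΣt² − (Σt)²)]
Numerator: 20×4831 − 264×341 = 6596
Denominator: √[(76120 − 69696)(130580 − 116281)] = √[6424 × 14299] = 9584.1941
r = 6596 / 9584.1941 ≈ 0.6882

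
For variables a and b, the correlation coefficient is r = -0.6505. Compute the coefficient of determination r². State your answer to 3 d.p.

0.423

r² = (-0.6505)² = 0.423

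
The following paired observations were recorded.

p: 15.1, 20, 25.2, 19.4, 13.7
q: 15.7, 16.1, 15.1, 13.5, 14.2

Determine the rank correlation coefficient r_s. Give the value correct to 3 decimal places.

0.300

Rank p: 2, 4, 5, 3, 1
Rank q: 4, 5, 3, 1, 2
d = rank(p) − rank(q): -2, -1, 2, 2, -1; Σd² = 14
ρ = 1 − 6Σd² / [n(n²−1)] = 1 − 6×14 / (5×24) = 1 − 84/120 ≈ 0.300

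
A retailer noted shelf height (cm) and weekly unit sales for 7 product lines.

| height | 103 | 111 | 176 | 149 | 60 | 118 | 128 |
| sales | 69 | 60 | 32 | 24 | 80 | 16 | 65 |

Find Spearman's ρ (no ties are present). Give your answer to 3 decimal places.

-0.679

Rank height: 2, 3, 7, 6, 1, 4, 5
Rank sales: 6, 4, 3, 2, 7, 1, 5
d = rank(height) − rank(sales): -4, -1, 4, 4, -6, 3, 0; Σd² = 94
ρ = 1 − 6Σd² / [n(n²−1)] = 1 − 6×94 / (7×48) = 1 − 564/336 ≈ -0.679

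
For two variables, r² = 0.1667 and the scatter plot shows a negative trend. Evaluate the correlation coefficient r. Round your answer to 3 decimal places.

|r| = √0.1667 = 0.408
The association is negative, so r = −0.408.

-0.408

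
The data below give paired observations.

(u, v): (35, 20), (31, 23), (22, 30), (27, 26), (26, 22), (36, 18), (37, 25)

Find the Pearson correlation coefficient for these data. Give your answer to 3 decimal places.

-0.681

n = 7, Σu = 214, Σv = 164, Σu² = 6740, Σv² = 3938, Σuv = 4920
nΣuv − ΣuΣv = 34440 − 35096 = -656
nΣu² − (Σu)² = 47180 − 45796 = 1384; nΣv² − (Σv)² = 27566 − 26896 = 670
r = -656 / √(1384 × 670) = -656 / 962.9538 ≈ -0.681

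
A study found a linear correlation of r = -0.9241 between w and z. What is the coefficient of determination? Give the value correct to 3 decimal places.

0.854

r² = (-0.9241)² = 0.854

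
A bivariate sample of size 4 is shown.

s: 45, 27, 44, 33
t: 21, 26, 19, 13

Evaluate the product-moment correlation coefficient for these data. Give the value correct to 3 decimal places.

n = 4, Σs = 149, Σt = 79, Σs² = 5779, Σt² = 1647, Σst = 2912
nΣst − ΣsΣt = 11648 − 11771 = -123
nΣs² − (Σs)² = 23116 − 22201 = 915; nΣt² − (Σt)² = 6588 − 6241 = 347
r = -123 / √(915 × 347) = -123 / 563.4758 ≈ -0.218

-0.218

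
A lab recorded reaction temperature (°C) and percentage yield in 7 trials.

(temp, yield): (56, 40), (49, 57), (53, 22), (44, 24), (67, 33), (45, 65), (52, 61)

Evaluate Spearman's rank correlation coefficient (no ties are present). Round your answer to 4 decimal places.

Rank temp: 6, 3, 5, 1, 7, 2, 4
Rank yield: 4, 5, 1, 2, 3, 7, 6
d = rank(temp) − rank(yield): 2, -2, 4, -1, 4, -5, -2; Σd² = 70
ρ = 1 − 6Σd² / [n(n²−1)] = 1 − 6×70 / (7×48) = 1 − 420/336 ≈ -0.2500

-0.2500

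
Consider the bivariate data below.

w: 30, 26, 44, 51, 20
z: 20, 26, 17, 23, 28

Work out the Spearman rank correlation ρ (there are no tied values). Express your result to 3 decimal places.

Rank w: 3, 2, 4, 5, 1
Rank z: 2, 4, 1, 3, 5
d = rank(w) − rank(z): 1, -2, 3, 2, -4; Σd² = 34
ρ = 1 − 6Σd² / [n(n²−1)] = 1 − 6×34 / (5×24) = 1 − 204/120 ≈ -0.700

-0.700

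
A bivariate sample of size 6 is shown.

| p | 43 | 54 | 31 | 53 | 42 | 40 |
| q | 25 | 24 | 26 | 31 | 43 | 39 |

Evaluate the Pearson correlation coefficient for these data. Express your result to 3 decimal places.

n = 6, Σp = 263, Σq = 188, Σp² = 11899, Σq² = 6208, Σpq = 8186
nΣpq − ΣpΣq = 49116 − 49444 = -328
nΣp² − (Σp)² = 71394 − 69169 = 2225; nΣq² − (Σq)² = 37248 − 35344 = 1904
r = -328 / √(2225 × 1904) = -328 / 2058.2517 ≈ -0.159

-0.159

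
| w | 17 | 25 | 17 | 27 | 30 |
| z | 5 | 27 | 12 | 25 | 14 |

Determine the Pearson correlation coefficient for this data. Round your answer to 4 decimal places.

0.6086

n = 5, Σw = 116, Σz = 83, Σw² = 2832, Σz² = 1719, Σwz = 2059
nΣwz − ΣwΣz = 10295 − 9628 = 667
nΣw² − (Σw)² = 14160 − 13456 = 704; nΣz² − (Σz)² = 8595 − 6889 = 1706
r = 667 / √(704 × 1706) = 667 / 1095.9124 ≈ 0.6086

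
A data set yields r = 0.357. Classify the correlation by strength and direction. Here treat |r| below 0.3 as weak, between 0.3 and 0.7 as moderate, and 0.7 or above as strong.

r = 0.357 > 0 so the relationship is positive.
|r| = 0.357, which falls in the moderate range.

moderate positive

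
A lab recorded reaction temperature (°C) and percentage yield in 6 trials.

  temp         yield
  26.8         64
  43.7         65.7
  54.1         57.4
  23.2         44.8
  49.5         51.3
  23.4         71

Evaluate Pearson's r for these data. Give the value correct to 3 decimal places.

-0.142

n = 6, Σx = 220.7, Σy = 354.2, Σx² = 9090.79, Σy² = 21386.98, Σxy = 12931.74
nΣxy − ΣxΣy = 77590.44 − 78171.94 = -581.5
nΣx² − (Σx)² = 54544.74 − 48708.49 = 5836.25; nΣy² − (Σy)² = 128321.88 − 125457.64 = 2864.24
r = -581.5 / √(5836.25 × 2864.24) = -581.5 / 4088.5720 ≈ -0.142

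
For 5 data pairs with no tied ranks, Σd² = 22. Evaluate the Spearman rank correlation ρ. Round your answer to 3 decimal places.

ρ = 1 − 6Σd² / [n(n²−1)] = 1 − 6×22 / (5×24)
  = 1 − 132/120 = 1 − 1.1000 ≈ -0.100

-0.100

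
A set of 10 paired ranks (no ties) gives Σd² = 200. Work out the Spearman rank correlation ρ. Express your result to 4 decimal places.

-0.2121

ρ = 1 − 6Σd² / [n(n²−1)] = 1 − 6×200 / (10×99)
  = 1 − 1200/990 = 1 − 1.21212 ≈ -0.2121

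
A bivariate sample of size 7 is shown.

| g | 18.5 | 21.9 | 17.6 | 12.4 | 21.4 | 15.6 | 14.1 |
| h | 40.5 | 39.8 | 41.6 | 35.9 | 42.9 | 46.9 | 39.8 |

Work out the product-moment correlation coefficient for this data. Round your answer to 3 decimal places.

n = 7, Σg = 121.5, Σh = 287.4, Σg² = 2185.51, Σh² = 11867.72, Σgh = 5009.07
nΣgh − ΣgΣh = 35063.49 − 34919.1 = 144.39
nΣg² − (Σg)² = 15298.57 − 14762.25 = 536.32; nΣh² − (Σh)² = 83074.04 − 82598.76 = 475.28
r = 144.39 / √(536.32 × 475.28) = 144.39 / 504.8784 ≈ 0.286

0.286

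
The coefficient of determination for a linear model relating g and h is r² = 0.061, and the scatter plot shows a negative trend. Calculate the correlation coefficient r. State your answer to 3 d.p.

|r| = √0.061 = 0.247
The association is negative, so r = −0.247.

-0.247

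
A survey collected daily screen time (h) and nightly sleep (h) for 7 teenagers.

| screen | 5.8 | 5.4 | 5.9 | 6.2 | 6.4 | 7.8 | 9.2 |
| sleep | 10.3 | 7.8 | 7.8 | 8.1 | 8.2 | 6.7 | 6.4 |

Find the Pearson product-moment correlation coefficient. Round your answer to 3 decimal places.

n = 7, Σx = 46.7, Σy = 55.3, Σx² = 322.49, Σy² = 446.47, Σxy = 361.72
nΣxy − ΣxΣy = 2532.04 − 2582.51 = -50.47
nΣx² − (Σx)² = 2257.43 − 2180.89 = 76.54; nΣy² − (Σy)² = 3125.29 − 3058.09 = 67.2
r = -50.47 / √(76.54 × 67.2) = -50.47 / 71.7181 ≈ -0.704

-0.704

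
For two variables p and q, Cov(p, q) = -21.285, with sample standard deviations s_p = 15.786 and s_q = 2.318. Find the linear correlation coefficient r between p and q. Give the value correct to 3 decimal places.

-0.582

r = Cov(p,q) / (s_p · s_q) = -21.285 / (15.786 × 2.318)
  = -21.285 / 36.5919 ≈ -0.582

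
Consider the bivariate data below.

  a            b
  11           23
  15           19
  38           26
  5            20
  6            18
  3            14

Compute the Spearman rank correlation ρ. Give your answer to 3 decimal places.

Rank a: 4, 5, 6, 2, 3, 1
Rank b: 5, 3, 6, 4, 2, 1
d = rank(a) − rank(b): -1, 2, 0, -2, 1, 0; Σd² = 10
ρ = 1 − 6Σd² / [n(n²−1)] = 1 − 6×10 / (6×35) = 1 − 60/210 ≈ 0.714

0.714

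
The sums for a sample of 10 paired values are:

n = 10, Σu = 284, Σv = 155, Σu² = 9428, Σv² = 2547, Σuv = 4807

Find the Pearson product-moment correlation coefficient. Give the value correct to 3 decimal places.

0.913

r = (nΣuv − ΣuΣv) / √[(nΣu² − (Σu)²)(nΣv² − (Σv)²)]
Numerator: 10×4807 − 284×155 = 4050
Denominator: √[(94280 − 80656)(25470 − 24025)] = √[13624 × 1445] = 4436.9674
r = 4050 / 4436.9674 ≈ 0.913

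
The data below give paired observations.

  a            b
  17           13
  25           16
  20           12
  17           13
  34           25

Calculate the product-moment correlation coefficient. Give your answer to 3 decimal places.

n = 5, Σa = 113, Σb = 79, Σa² = 2759, Σb² = 1363, Σab = 1932
nΣab − ΣaΣb = 9660 − 8927 = 733
nΣa² − (Σa)² = 13795 − 12769 = 1026; nΣb² − (Σb)² = 6815 − 6241 = 574
r = 733 / √(1026 × 574) = 733 / 767.4138 ≈ 0.955

0.955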